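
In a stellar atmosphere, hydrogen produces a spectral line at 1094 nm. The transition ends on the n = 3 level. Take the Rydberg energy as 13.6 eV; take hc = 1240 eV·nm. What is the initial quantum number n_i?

n_i = 6

The photon energy is ΔE = hc/λ = 1240 / 1094 = 1.133 eV.
With Z = 1, ΔE = 13.60 × (1/n_f² − 1/n_i²), so 1/n_f² − 1/n_i² = 0.08334.
With n_f = 3: 1/n_i² = 1/9 − 0.08334 = 0.02777, so n_i ≈ 6.00.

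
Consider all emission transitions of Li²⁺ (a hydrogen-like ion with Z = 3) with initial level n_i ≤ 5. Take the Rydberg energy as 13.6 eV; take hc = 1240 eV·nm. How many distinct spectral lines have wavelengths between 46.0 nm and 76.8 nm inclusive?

3

Enumerate all n_i → n_f pairs with 1 ≤ n_f < n_i ≤ 5 and compute λ = 1240 / [13.6·9·(1/n_f² − 1/n_i²)].
Lines falling in [46.0, 76.8] nm: 5→2 (48.24 nm), 4→2 (54.03 nm), 3→2 (72.94 nm).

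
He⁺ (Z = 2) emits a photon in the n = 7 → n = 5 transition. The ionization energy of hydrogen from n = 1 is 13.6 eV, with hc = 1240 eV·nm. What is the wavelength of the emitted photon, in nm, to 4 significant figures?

For Z = 2 the level energies scale as Z², so the effective Rydberg energy is 13.6 × 4 = 54.40 eV.
ΔE = 54.40 × (1/5² − 1/7²) = 54.40 × 0.01959 = 1.066 eV.
λ = hc/ΔE = 1240 / 1.066 = 1163 nm.

1163 nm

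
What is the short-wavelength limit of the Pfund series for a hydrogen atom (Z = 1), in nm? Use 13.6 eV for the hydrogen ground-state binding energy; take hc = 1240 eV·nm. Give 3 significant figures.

The Pfund series has lower level n_f = 5; the series limit corresponds to n_i → ∞.
ΔE_max = 13.6 × 1 / 5² = 0.5440 eV.
λ_min = 1240 / 0.5440 = 2280 nm.

2280 nm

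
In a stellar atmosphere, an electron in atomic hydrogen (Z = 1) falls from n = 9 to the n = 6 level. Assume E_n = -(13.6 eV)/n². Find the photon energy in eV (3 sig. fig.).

0.210 eV

E_9 = −13.60/81 = −0.1679 eV and E_6 = −13.60/36 = −0.3778 eV.
The photon energy is |E_9 − E_6| = 0.210 eV.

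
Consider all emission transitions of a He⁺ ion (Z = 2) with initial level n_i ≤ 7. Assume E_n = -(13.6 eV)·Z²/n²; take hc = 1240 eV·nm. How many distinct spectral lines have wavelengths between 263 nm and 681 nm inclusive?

5

Enumerate all n_i → n_f pairs with 1 ≤ n_f < n_i ≤ 7 and compute λ = 1240 / [13.6·4·(1/n_f² − 1/n_i²)].
Lines falling in [263, 681] nm: 6→3 (273.5 nm), 5→3 (320.5 nm), 4→3 (468.9 nm), 7→4 (541.5 nm), 6→4 (656.5 nm).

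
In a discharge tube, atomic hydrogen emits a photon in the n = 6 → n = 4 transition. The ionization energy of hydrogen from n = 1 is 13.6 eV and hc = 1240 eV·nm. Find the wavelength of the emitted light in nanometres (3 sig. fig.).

ΔE = 13.60 × (1/4² − 1/6²) = 13.60 × 0.03472 = 0.4722 eV.
λ = hc/ΔE = 1240 / 0.4722 = 2630 nm.
This line belongs to the Brackett series.

2630 nm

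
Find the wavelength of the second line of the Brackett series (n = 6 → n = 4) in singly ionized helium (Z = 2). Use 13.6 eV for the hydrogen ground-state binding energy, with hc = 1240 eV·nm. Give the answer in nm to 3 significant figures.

The Brackett series terminates on n_f = 4; the second line has n_i = 4+2 = 6.
ΔE = 54.40 × (1/4² − 1/6²) = 1.889 eV.
λ = 1240 / 1.889 = 656 nm.

656 nm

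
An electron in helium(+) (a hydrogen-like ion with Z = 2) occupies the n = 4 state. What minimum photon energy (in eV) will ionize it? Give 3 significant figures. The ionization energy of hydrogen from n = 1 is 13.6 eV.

E_n = −13.6 Z²/n² = −54.40/n² eV for Z = 2.
E_4 = −54.40/16 = −3.40 eV, so ionization (to E = 0) requires 3.40 eV.

3.40 eV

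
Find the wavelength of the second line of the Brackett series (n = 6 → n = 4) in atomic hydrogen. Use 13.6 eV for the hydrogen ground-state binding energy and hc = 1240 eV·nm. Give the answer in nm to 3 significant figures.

The Brackett series terminates on n_f = 4; the second line has n_i = 4+2 = 6.
ΔE = 13.60 × (1/4² − 1/6²) = 0.4722 eV.
λ = 1240 / 0.4722 = 2630 nm.

2630 nm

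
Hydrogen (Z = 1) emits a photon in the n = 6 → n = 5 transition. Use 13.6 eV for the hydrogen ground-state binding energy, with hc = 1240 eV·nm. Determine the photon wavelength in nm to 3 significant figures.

ΔE = 13.60 × (1/5² − 1/6²) = 13.60 × 0.01222 = 0.1662 eV.
λ = hc/ΔE = 1240 / 0.1662 = 7460 nm.

7460 nm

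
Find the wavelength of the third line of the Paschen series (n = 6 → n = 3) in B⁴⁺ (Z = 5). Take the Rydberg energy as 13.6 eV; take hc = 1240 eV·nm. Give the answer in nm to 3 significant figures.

The Paschen series terminates on n_f = 3; the third line has n_i = 3+3 = 6.
ΔE = 340.0 × (1/3² − 1/6²) = 28.33 eV.
λ = 1240 / 28.33 = 43.8 nm.

43.8 nm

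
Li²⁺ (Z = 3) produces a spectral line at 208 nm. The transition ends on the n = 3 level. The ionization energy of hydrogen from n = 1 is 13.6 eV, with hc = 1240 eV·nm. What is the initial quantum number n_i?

The photon energy is ΔE = hc/λ = 1240 / 208 = 5.962 eV.
With Z = 3, ΔE = 122.4 × (1/n_f² − 1/n_i²), so 1/n_f² − 1/n_i² = 0.04871.
With n_f = 3: 1/n_i² = 1/9 − 0.04871 = 0.06241, so n_i ≈ 4.00.

n_i = 4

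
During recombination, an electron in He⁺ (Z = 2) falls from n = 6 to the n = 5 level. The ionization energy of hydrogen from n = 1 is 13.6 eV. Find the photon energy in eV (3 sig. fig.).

0.665 eV

The Bohr energies scale as Z², so for Z = 2: E_n = −54.40/n² eV.
E_6 = −54.40/36 = −1.511 eV and E_5 = −54.40/25 = −2.176 eV.
The photon energy is |E_6 − E_5| = 0.665 eV.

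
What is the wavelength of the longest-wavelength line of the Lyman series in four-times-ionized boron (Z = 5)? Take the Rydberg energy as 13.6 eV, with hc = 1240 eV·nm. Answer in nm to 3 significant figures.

The Lyman series terminates on n_f = 1; the first line has n_i = 1+1 = 2.
ΔE = 340.0 × (1/1² − 1/2²) = 255.0 eV.
λ = 1240 / 255.0 = 4.86 nm.

4.86 nm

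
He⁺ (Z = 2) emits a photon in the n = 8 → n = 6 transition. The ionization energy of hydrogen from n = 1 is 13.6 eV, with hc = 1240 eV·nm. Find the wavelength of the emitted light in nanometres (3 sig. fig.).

1880 nm

For Z = 2 the level energies scale as Z², so the effective Rydberg energy is 13.6 × 4 = 54.40 eV.
ΔE = 54.40 × (1/6² − 1/8²) = 54.40 × 0.01215 = 0.6611 eV.
λ = hc/ΔE = 1240 / 0.6611 = 1880 nm.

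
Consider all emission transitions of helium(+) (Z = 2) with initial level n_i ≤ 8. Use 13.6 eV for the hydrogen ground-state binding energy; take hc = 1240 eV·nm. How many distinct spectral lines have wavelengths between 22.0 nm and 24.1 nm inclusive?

Enumerate all n_i → n_f pairs with 1 ≤ n_f < n_i ≤ 8 and compute λ = 1240 / [13.6·4·(1/n_f² − 1/n_i²)].
Lines falling in [22.0, 24.1] nm: 8→1 (23.16 nm), 7→1 (23.27 nm), 6→1 (23.45 nm), 5→1 (23.74 nm).

4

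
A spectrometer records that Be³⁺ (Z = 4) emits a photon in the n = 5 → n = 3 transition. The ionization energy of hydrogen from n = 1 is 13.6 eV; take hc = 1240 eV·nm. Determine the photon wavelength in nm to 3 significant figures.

80.1 nm

For Z = 4 the level energies scale as Z², so the effective Rydberg energy is 13.6 × 16 = 217.6 eV.
ΔE = 217.6 × (1/3² − 1/5²) = 217.6 × 0.07111 = 15.47 eV.
λ = hc/ΔE = 1240 / 15.47 = 80.1 nm.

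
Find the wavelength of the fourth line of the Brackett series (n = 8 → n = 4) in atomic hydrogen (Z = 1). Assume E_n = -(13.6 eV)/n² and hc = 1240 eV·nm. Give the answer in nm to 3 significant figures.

The Brackett series terminates on n_f = 4; the fourth line has n_i = 4+4 = 8.
ΔE = 13.60 × (1/4² − 1/8²) = 0.6375 eV.
λ = 1240 / 0.6375 = 1950 nm.

1950 nm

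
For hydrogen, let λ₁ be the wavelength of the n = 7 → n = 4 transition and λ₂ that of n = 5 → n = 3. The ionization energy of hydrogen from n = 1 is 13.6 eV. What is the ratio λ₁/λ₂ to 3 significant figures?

λ ∝ 1/ΔE ∝ 1/(1/n_f² − 1/n_i²), and the Z² and hc factors cancel in the ratio.
λ₁/λ₂ = (1/3² − 1/5²)/(1/4² − 1/7²) = 0.07111/0.04209 = 1.69.

1.69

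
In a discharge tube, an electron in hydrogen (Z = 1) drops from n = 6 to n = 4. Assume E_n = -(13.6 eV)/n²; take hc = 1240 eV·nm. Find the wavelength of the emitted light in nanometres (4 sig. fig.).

ΔE = 13.60 × (1/4² − 1/6²) = 13.60 × 0.03472 = 0.4722 eV.
λ = hc/ΔE = 1240 / 0.4722 = 2626 nm.
This line belongs to the Brackett series.

2626 nm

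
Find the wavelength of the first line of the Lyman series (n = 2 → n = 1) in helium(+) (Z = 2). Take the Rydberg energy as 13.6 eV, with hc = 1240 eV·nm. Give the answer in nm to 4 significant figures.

The Lyman series terminates on n_f = 1; the first line has n_i = 1+1 = 2.
ΔE = 54.40 × (1/1² − 1/2²) = 40.80 eV.
λ = 1240 / 40.80 = 30.39 nm.

30.39 nm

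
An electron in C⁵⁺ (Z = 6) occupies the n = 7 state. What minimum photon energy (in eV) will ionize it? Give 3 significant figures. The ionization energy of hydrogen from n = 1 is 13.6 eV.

9.99 eV

E_n = −13.6 Z²/n² = −489.6/n² eV for Z = 6.
E_7 = −489.6/49 = −9.99 eV, so ionization (to E = 0) requires 9.99 eV.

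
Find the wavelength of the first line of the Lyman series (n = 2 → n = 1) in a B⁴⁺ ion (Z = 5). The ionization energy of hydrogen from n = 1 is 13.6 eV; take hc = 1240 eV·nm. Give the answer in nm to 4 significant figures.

The Lyman series terminates on n_f = 1; the first line has n_i = 1+1 = 2.
ΔE = 340.0 × (1/1² − 1/2²) = 255.0 eV.
λ = 1240 / 255.0 = 4.863 nm.

4.863 nm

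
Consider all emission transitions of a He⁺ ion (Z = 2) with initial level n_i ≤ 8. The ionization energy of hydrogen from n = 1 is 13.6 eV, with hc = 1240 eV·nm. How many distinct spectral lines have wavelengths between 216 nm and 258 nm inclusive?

Enumerate all n_i → n_f pairs with 1 ≤ n_f < n_i ≤ 8 and compute λ = 1240 / [13.6·4·(1/n_f² − 1/n_i²)].
Lines falling in [216, 258] nm: 8→3 (238.7 nm), 7→3 (251.3 nm).

2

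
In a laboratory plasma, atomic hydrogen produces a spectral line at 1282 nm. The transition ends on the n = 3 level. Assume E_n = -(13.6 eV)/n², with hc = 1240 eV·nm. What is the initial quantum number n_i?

The photon energy is ΔE = hc/λ = 1240 / 1282 = 0.9672 eV.
With Z = 1, ΔE = 13.60 × (1/n_f² − 1/n_i²), so 1/n_f² − 1/n_i² = 0.07112.
With n_f = 3: 1/n_i² = 1/9 − 0.07112 = 0.03999, so n_i ≈ 5.00.

n_i = 5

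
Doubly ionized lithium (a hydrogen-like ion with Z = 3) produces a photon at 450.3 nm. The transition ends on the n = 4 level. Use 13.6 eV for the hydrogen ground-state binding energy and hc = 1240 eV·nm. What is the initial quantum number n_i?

n_i = 5

The photon energy is ΔE = hc/λ = 1240 / 450.3 = 2.754 eV.
With Z = 3, ΔE = 122.4 × (1/n_f² − 1/n_i²), so 1/n_f² − 1/n_i² = 0.02250.
With n_f = 4: 1/n_i² = 1/16 − 0.02250 = 0.04000, so n_i ≈ 5.00.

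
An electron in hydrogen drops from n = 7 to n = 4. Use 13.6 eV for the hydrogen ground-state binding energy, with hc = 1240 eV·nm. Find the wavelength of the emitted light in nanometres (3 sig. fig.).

2170 nm

ΔE = 13.60 × (1/4² − 1/7²) = 13.60 × 0.04209 = 0.5724 eV.
λ = hc/ΔE = 1240 / 0.5724 = 2170 nm.
This line belongs to the Brackett series.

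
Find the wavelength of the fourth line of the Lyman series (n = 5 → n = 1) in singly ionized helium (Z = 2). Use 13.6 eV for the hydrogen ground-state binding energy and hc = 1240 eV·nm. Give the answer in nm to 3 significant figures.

The Lyman series terminates on n_f = 1; the fourth line has n_i = 1+4 = 5.
ΔE = 54.40 × (1/1² − 1/5²) = 52.22 eV.
λ = 1240 / 52.22 = 23.7 nm.

23.7 nm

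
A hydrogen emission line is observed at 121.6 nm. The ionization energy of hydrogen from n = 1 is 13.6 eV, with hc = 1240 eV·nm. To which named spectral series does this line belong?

Lyman

ΔE = 1240/121.6 = 10.20 eV.
This matches 13.6 × (1/1² − 1/2²), so n_f = 1: the Lyman series.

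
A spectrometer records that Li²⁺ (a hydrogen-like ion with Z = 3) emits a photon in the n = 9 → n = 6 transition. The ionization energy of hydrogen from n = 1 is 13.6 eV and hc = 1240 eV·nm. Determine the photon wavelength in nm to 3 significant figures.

For Z = 3 the level energies scale as Z², so the effective Rydberg energy is 13.6 × 9 = 122.4 eV.
ΔE = 122.4 × (1/6² − 1/9²) = 122.4 × 0.01543 = 1.889 eV.
λ = hc/ΔE = 1240 / 1.889 = 656 nm.

656 nm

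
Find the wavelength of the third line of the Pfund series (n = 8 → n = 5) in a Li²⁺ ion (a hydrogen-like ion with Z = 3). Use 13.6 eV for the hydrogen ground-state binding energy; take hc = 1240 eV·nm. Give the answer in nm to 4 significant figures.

415.6 nm

The Pfund series terminates on n_f = 5; the third line has n_i = 5+3 = 8.
ΔE = 122.4 × (1/5² − 1/8²) = 2.984 eV.
λ = 1240 / 2.984 = 415.6 nm.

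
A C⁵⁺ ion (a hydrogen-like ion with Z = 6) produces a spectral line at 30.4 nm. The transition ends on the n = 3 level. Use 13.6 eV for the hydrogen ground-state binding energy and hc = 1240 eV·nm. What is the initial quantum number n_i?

The photon energy is ΔE = hc/λ = 1240 / 30.4 = 40.79 eV.
With Z = 6, ΔE = 489.6 × (1/n_f² − 1/n_i²), so 1/n_f² − 1/n_i² = 0.08331.
With n_f = 3: 1/n_i² = 1/9 − 0.08331 = 0.02780, so n_i ≈ 6.00.

n_i = 6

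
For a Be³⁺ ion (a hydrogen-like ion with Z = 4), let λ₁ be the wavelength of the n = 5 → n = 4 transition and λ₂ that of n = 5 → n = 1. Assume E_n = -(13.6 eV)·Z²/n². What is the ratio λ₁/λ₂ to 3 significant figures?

λ ∝ 1/ΔE ∝ 1/(1/n_f² − 1/n_i²), and the Z² and hc factors cancel in the ratio.
λ₁/λ₂ = (1/1² − 1/5²)/(1/4² − 1/5²) = 0.9600/0.02250 = 42.7.

42.7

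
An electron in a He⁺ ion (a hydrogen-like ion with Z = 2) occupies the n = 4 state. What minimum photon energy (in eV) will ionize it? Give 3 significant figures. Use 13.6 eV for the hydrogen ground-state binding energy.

3.40 eV

E_n = −13.6 Z²/n² = −54.40/n² eV for Z = 2.
E_4 = −54.40/16 = −3.40 eV, so ionization (to E = 0) requires 3.40 eV.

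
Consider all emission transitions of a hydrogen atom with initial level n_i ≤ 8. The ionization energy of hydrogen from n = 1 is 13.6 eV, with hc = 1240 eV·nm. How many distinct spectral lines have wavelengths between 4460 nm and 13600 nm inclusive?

Enumerate all n_i → n_f pairs with 1 ≤ n_f < n_i ≤ 8 and compute λ = 1240 / [13.6·1·(1/n_f² − 1/n_i²)].
Lines falling in [4460, 13600] nm: 7→5 (4654 nm), 6→5 (7460 nm), 8→6 (7503 nm), 7→6 (12370 nm).

4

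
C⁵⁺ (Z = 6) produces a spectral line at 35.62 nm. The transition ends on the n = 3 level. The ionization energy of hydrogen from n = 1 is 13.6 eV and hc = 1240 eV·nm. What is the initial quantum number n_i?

The photon energy is ΔE = hc/λ = 1240 / 35.62 = 34.81 eV.
With Z = 6, ΔE = 489.6 × (1/n_f² − 1/n_i²), so 1/n_f² − 1/n_i² = 0.07110.
With n_f = 3: 1/n_i² = 1/9 − 0.07110 = 0.04001, so n_i ≈ 5.00.

n_i = 5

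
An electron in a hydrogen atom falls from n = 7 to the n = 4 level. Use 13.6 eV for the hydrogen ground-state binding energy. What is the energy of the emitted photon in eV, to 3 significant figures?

E_7 = −13.60/49 = −0.2776 eV and E_4 = −13.60/16 = −0.8500 eV.
The photon energy is |E_7 − E_4| = 0.572 eV.

0.572 eV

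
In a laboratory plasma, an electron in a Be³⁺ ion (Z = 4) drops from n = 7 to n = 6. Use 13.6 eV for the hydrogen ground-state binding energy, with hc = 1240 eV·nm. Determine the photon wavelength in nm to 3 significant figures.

For Z = 4 the level energies scale as Z², so the effective Rydberg energy is 13.6 × 16 = 217.6 eV.
ΔE = 217.6 × (1/6² − 1/7²) = 217.6 × 0.007370 = 1.604 eV.
λ = hc/ΔE = 1240 / 1.604 = 773 nm.

773 nm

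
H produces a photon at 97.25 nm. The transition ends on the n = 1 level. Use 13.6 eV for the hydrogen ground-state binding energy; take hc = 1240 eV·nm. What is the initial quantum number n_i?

n_i = 4

The photon energy is ΔE = hc/λ = 1240 / 97.25 = 12.75 eV.
With Z = 1, ΔE = 13.60 × (1/n_f² − 1/n_i²), so 1/n_f² − 1/n_i² = 0.9375.
With n_f = 1: 1/n_i² = 1/1 − 0.9375 = 0.06245, so n_i ≈ 4.00.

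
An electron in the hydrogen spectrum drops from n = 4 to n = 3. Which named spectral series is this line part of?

The series is set by the lower level: n_f = 3 is the Paschen series.

Paschen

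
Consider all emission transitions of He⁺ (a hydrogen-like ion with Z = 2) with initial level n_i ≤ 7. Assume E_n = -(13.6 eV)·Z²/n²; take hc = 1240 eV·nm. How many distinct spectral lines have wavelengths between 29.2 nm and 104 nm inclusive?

3

Enumerate all n_i → n_f pairs with 1 ≤ n_f < n_i ≤ 7 and compute λ = 1240 / [13.6·4·(1/n_f² − 1/n_i²)].
Lines falling in [29.2, 104] nm: 2→1 (30.39 nm), 7→2 (99.28 nm), 6→2 (102.6 nm).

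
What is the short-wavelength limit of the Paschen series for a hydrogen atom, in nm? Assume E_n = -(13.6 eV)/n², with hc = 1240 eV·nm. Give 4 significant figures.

820.6 nm

The Paschen series has lower level n_f = 3; the series limit corresponds to n_i → ∞.
ΔE_max = 13.6 × 1 / 3² = 1.511 eV.
λ_min = 1240 / 1.511 = 820.6 nm.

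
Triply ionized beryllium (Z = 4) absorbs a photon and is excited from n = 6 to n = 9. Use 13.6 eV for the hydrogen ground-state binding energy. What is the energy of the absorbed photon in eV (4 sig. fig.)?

The Bohr energies scale as Z², so for Z = 4: E_n = −217.6/n² eV.
E_9 = −217.6/81 = −2.686 eV and E_6 = −217.6/36 = −6.044 eV.
The photon energy is |E_9 − E_6| = 3.358 eV.

3.358 eV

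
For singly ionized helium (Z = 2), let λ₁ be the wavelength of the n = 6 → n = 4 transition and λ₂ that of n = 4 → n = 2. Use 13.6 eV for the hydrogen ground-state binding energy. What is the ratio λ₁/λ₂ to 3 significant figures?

5.40

λ ∝ 1/ΔE ∝ 1/(1/n_f² − 1/n_i²), and the Z² and hc factors cancel in the ratio.
λ₁/λ₂ = (1/2² − 1/4²)/(1/4² − 1/6²) = 0.1875/0.03472 = 5.40.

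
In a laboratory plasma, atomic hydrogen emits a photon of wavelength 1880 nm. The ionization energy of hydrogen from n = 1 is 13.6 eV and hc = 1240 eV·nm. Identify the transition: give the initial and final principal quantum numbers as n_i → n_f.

The photon energy is ΔE = hc/λ = 1240 / 1880 = 0.6596 eV.
With Z = 1, ΔE = 13.60 × (1/n_f² − 1/n_i²), so 1/n_f² − 1/n_i² = 0.04850.
Trying n_f = 3 gives 1/n_i² = 0.06261, i.e. n_i ≈ 4; this pair matches.

n_i = 4, n_f = 3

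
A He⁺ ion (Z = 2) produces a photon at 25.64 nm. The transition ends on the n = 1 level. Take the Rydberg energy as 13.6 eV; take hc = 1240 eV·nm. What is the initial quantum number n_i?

The photon energy is ΔE = hc/λ = 1240 / 25.64 = 48.36 eV.
With Z = 2, ΔE = 54.40 × (1/n_f² − 1/n_i²), so 1/n_f² − 1/n_i² = 0.8890.
With n_f = 1: 1/n_i² = 1/1 − 0.8890 = 0.1110, so n_i ≈ 3.00.

n_i = 3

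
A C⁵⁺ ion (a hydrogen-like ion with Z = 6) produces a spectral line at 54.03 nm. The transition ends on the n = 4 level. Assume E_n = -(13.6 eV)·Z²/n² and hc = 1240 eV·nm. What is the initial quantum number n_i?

The photon energy is ΔE = hc/λ = 1240 / 54.03 = 22.95 eV.
With Z = 6, ΔE = 489.6 × (1/n_f² − 1/n_i²), so 1/n_f² − 1/n_i² = 0.04688.
With n_f = 4: 1/n_i² = 1/16 − 0.04688 = 0.01562, so n_i ≈ 8.00.

n_i = 8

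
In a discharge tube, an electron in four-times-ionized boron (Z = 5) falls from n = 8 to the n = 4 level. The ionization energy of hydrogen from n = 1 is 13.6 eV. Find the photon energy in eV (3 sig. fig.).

The Bohr energies scale as Z², so for Z = 5: E_n = −340.0/n² eV.
E_8 = −340.0/64 = −5.313 eV and E_4 = −340.0/16 = −21.25 eV.
The photon energy is |E_8 − E_4| = 15.9 eV.

15.9 eV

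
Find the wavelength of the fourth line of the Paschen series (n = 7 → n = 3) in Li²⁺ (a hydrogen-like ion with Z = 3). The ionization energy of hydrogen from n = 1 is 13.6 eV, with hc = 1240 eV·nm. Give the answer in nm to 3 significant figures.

112 nm

The Paschen series terminates on n_f = 3; the fourth line has n_i = 3+4 = 7.
ΔE = 122.4 × (1/3² − 1/7²) = 11.10 eV.
λ = 1240 / 11.10 = 112 nm.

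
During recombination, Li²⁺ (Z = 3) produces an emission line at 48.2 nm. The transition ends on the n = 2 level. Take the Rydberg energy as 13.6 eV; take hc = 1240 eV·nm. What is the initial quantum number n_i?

n_i = 5

The photon energy is ΔE = hc/λ = 1240 / 48.2 = 25.73 eV.
With Z = 3, ΔE = 122.4 × (1/n_f² − 1/n_i²), so 1/n_f² − 1/n_i² = 0.2102.
With n_f = 2: 1/n_i² = 1/4 − 0.2102 = 0.03982, so n_i ≈ 5.01.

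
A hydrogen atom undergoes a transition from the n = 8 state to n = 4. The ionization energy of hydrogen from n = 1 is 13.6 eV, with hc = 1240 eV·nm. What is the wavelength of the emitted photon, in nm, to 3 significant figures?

1950 nm

ΔE = 13.60 × (1/4² − 1/8²) = 13.60 × 0.04688 = 0.6375 eV.
λ = hc/ΔE = 1240 / 0.6375 = 1950 nm.
This line belongs to the Brackett series.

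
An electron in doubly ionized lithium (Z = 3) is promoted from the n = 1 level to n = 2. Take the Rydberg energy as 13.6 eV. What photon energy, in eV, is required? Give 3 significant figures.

91.8 eV

The Bohr energies scale as Z², so for Z = 3: E_n = −122.4/n² eV.
E_2 = −122.4/4 = −30.60 eV and E_1 = −122.4/1 = −122.4 eV.
The photon energy is |E_2 − E_1| = 91.8 eV.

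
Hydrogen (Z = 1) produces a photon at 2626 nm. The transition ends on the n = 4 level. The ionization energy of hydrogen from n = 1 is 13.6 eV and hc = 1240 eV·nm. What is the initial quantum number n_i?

The photon energy is ΔE = hc/λ = 1240 / 2626 = 0.4722 eV.
With Z = 1, ΔE = 13.60 × (1/n_f² − 1/n_i²), so 1/n_f² − 1/n_i² = 0.03472.
With n_f = 4: 1/n_i² = 1/16 − 0.03472 = 0.02778, so n_i ≈ 6.00.

n_i = 6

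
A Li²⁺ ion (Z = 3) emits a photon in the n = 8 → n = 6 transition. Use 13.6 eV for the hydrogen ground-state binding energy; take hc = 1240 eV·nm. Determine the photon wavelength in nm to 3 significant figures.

For Z = 3 the level energies scale as Z², so the effective Rydberg energy is 13.6 × 9 = 122.4 eV.
ΔE = 122.4 × (1/6² − 1/8²) = 122.4 × 0.01215 = 1.488 eV.
λ = hc/ΔE = 1240 / 1.488 = 834 nm.

834 nm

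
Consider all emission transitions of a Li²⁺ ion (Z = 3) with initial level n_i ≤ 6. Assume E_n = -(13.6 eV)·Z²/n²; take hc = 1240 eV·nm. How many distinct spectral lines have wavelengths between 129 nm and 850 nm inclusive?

5

Enumerate all n_i → n_f pairs with 1 ≤ n_f < n_i ≤ 6 and compute λ = 1240 / [13.6·9·(1/n_f² − 1/n_i²)].
Lines falling in [129, 850] nm: 5→3 (142.5 nm), 4→3 (208.4 nm), 6→4 (291.8 nm), 5→4 (450.3 nm), 6→5 (828.9 nm).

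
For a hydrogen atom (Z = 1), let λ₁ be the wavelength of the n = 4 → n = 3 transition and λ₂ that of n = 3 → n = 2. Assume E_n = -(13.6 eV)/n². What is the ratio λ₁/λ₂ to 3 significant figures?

λ ∝ 1/ΔE ∝ 1/(1/n_f² − 1/n_i²), and the Z² and hc factors cancel in the ratio.
λ₁/λ₂ = (1/2² − 1/3²)/(1/3² − 1/4²) = 0.1389/0.04861 = 2.86.

2.86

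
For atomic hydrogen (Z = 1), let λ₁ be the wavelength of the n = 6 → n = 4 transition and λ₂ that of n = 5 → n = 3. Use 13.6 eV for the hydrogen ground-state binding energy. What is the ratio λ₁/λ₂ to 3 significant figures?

2.05

λ ∝ 1/ΔE ∝ 1/(1/n_f² − 1/n_i²), and the Z² and hc factors cancel in the ratio.
λ₁/λ₂ = (1/3² − 1/5²)/(1/4² − 1/6²) = 0.07111/0.03472 = 2.05.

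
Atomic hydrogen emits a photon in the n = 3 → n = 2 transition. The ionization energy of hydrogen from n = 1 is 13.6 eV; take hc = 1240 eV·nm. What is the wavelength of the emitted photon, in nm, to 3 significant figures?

ΔE = 13.60 × (1/2² − 1/3²) = 13.60 × 0.1389 = 1.889 eV.
λ = hc/ΔE = 1240 / 1.889 = 656 nm.

656 nm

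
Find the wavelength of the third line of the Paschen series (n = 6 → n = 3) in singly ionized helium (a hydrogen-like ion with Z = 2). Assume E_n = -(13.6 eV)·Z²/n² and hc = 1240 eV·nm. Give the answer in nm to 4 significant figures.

273.5 nm

The Paschen series terminates on n_f = 3; the third line has n_i = 3+3 = 6.
ΔE = 54.40 × (1/3² − 1/6²) = 4.533 eV.
λ = 1240 / 4.533 = 273.5 nm.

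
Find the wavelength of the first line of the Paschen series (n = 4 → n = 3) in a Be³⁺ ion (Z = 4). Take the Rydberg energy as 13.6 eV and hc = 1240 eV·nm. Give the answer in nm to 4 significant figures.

The Paschen series terminates on n_f = 3; the first line has n_i = 3+1 = 4.
ΔE = 217.6 × (1/3² − 1/4²) = 10.58 eV.
λ = 1240 / 10.58 = 117.2 nm.

117.2 nm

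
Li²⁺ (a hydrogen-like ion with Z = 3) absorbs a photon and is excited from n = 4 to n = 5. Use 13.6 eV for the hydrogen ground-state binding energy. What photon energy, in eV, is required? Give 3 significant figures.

2.75 eV

The Bohr energies scale as Z², so for Z = 3: E_n = −122.4/n² eV.
E_5 = −122.4/25 = −4.896 eV and E_4 = −122.4/16 = −7.650 eV.
The photon energy is |E_5 − E_4| = 2.75 eV.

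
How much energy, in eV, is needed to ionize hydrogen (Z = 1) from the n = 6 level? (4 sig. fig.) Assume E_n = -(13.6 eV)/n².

0.3778 eV

E_6 = −13.60/36 = −0.3778 eV, so ionization (to E = 0) requires 0.3778 eV.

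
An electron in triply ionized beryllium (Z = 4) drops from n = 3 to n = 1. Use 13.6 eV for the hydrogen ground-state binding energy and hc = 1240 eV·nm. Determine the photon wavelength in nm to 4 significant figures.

6.411 nm

For Z = 4 the level energies scale as Z², so the effective Rydberg energy is 13.6 × 16 = 217.6 eV.
ΔE = 217.6 × (1/1² − 1/3²) = 217.6 × 0.8889 = 193.4 eV.
λ = hc/ΔE = 1240 / 193.4 = 6.411 nm.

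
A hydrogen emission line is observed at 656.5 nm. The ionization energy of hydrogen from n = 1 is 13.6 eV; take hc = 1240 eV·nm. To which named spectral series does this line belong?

Balmer

ΔE = 1240/656.5 = 1.889 eV.
This matches 13.6 × (1/2² − 1/3²), so n_f = 2: the Balmer series.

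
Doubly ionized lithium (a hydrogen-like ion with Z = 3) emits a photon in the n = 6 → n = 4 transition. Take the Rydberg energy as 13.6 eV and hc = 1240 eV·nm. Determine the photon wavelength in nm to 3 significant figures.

292 nm

For Z = 3 the level energies scale as Z², so the effective Rydberg energy is 13.6 × 9 = 122.4 eV.
ΔE = 122.4 × (1/4² − 1/6²) = 122.4 × 0.03472 = 4.250 eV.
λ = hc/ΔE = 1240 / 4.250 = 292 nm.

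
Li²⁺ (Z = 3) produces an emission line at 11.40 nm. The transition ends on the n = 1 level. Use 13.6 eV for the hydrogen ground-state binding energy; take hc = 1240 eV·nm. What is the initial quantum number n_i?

n_i = 3

The photon energy is ΔE = hc/λ = 1240 / 11.40 = 108.8 eV.
With Z = 3, ΔE = 122.4 × (1/n_f² − 1/n_i²), so 1/n_f² − 1/n_i² = 0.8887.
With n_f = 1: 1/n_i² = 1/1 − 0.8887 = 0.1113, so n_i ≈ 3.00.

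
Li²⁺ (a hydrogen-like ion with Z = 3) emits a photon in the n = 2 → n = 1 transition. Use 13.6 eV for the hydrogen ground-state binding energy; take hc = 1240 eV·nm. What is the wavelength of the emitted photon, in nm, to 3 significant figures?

For Z = 3 the level energies scale as Z², so the effective Rydberg energy is 13.6 × 9 = 122.4 eV.
ΔE = 122.4 × (1/1² − 1/2²) = 122.4 × 0.7500 = 91.80 eV.
λ = hc/ΔE = 1240 / 91.80 = 13.5 nm.

13.5 nm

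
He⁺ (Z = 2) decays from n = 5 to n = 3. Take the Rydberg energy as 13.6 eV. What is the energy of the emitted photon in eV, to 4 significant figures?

3.868 eV

The Bohr energies scale as Z², so for Z = 2: E_n = −54.40/n² eV.
E_5 = −54.40/25 = −2.176 eV and E_3 = −54.40/9 = −6.044 eV.
The photon energy is |E_5 − E_3| = 3.868 eV.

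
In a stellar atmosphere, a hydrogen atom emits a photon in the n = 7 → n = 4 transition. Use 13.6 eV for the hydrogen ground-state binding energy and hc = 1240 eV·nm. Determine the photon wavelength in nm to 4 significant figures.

2166 nm

ΔE = 13.60 × (1/4² − 1/7²) = 13.60 × 0.04209 = 0.5724 eV.
λ = hc/ΔE = 1240 / 0.5724 = 2166 nm.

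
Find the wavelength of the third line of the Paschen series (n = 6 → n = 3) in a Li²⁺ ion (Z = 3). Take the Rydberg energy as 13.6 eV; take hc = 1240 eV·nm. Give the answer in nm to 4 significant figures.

The Paschen series terminates on n_f = 3; the third line has n_i = 3+3 = 6.
ΔE = 122.4 × (1/3² − 1/6²) = 10.20 eV.
λ = 1240 / 10.20 = 121.6 nm.

121.6 nm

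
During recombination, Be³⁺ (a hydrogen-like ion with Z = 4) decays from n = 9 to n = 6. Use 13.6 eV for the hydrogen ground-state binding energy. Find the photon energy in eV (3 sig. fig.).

3.36 eV

The Bohr energies scale as Z², so for Z = 4: E_n = −217.6/n² eV.
E_9 = −217.6/81 = −2.686 eV and E_6 = −217.6/36 = −6.044 eV.
The photon energy is |E_9 − E_6| = 3.36 eV.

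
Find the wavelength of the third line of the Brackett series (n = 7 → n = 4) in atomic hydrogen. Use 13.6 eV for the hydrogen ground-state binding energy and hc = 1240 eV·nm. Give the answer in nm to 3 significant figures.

The Brackett series terminates on n_f = 4; the third line has n_i = 4+3 = 7.
ΔE = 13.60 × (1/4² − 1/7²) = 0.5724 eV.
λ = 1240 / 0.5724 = 2170 nm.

2170 nm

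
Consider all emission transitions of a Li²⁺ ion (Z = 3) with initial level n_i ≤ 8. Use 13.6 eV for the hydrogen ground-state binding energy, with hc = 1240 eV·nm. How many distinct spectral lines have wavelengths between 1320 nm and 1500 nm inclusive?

Enumerate all n_i → n_f pairs with 1 ≤ n_f < n_i ≤ 8 and compute λ = 1240 / [13.6·9·(1/n_f² − 1/n_i²)].
Lines falling in [1320, 1500] nm: 7→6 (1375 nm).

1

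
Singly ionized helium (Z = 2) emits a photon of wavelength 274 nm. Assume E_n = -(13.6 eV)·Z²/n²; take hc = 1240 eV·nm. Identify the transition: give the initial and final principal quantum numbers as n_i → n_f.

The photon energy is ΔE = hc/λ = 1240 / 274 = 4.526 eV.
With Z = 2, ΔE = 54.40 × (1/n_f² − 1/n_i²), so 1/n_f² − 1/n_i² = 0.08319.
Trying n_f = 3 gives 1/n_i² = 0.02792, i.e. n_i ≈ 6; this pair matches.

n_i = 6, n_f = 3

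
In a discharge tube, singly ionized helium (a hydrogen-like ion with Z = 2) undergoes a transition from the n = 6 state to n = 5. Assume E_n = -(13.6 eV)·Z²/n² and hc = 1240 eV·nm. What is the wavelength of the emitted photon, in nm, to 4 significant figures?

For Z = 2 the level energies scale as Z², so the effective Rydberg energy is 13.6 × 4 = 54.40 eV.
ΔE = 54.40 × (1/5² − 1/6²) = 54.40 × 0.01222 = 0.6649 eV.
λ = hc/ΔE = 1240 / 0.6649 = 1865 nm.

1865 nm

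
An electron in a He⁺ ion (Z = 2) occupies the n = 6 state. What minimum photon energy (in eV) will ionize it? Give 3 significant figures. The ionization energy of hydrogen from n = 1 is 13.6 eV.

1.51 eV

E_n = −13.6 Z²/n² = −54.40/n² eV for Z = 2.
E_6 = −54.40/36 = −1.51 eV, so ionization (to E = 0) requires 1.51 eV.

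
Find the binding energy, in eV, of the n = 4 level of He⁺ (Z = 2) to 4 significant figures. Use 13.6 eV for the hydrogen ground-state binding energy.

3.400 eV

E_n = −13.6 Z²/n² = −54.40/n² eV for Z = 2.
E_4 = −54.40/16 = −3.400 eV, so ionization (to E = 0) requires 3.400 eV.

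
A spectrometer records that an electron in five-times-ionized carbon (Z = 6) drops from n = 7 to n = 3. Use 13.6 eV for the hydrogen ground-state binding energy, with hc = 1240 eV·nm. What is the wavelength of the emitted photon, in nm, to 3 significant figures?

27.9 nm

For Z = 6 the level energies scale as Z², so the effective Rydberg energy is 13.6 × 36 = 489.6 eV.
ΔE = 489.6 × (1/3² − 1/7²) = 489.6 × 0.09070 = 44.41 eV.
λ = hc/ΔE = 1240 / 44.41 = 27.9 nm.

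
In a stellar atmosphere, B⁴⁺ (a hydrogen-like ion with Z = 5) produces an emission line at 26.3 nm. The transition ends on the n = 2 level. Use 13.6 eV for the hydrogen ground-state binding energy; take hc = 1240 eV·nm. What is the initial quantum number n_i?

n_i = 3

The photon energy is ΔE = hc/λ = 1240 / 26.3 = 47.15 eV.
With Z = 5, ΔE = 340.0 × (1/n_f² − 1/n_i²), so 1/n_f² − 1/n_i² = 0.1387.
With n_f = 2: 1/n_i² = 1/4 − 0.1387 = 0.1113, so n_i ≈ 3.00.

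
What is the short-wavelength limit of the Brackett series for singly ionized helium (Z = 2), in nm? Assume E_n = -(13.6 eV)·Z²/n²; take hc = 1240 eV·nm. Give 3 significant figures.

365 nm

The Brackett series has lower level n_f = 4; the series limit corresponds to n_i → ∞.
ΔE_max = 13.6 × 4 / 4² = 3.400 eV.
λ_min = 1240 / 3.400 = 365 nm.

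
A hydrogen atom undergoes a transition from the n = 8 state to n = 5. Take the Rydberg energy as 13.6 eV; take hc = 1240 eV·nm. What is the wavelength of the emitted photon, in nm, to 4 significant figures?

ΔE = 13.60 × (1/5² − 1/8²) = 13.60 × 0.02438 = 0.3315 eV.
λ = hc/ΔE = 1240 / 0.3315 = 3741 nm.

3741 nm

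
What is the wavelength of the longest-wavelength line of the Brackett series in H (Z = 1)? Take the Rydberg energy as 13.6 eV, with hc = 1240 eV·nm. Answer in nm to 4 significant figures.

4052 nm

The Brackett series terminates on n_f = 4; the first line has n_i = 4+1 = 5.
ΔE = 13.60 × (1/4² − 1/5²) = 0.3060 eV.
λ = 1240 / 0.3060 = 4052 nm.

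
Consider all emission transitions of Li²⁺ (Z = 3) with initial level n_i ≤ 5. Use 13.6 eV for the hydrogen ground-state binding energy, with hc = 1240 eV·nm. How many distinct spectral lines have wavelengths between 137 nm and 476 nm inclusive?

3

Enumerate all n_i → n_f pairs with 1 ≤ n_f < n_i ≤ 5 and compute λ = 1240 / [13.6·9·(1/n_f² − 1/n_i²)].
Lines falling in [137, 476] nm: 5→3 (142.5 nm), 4→3 (208.4 nm), 5→4 (450.3 nm).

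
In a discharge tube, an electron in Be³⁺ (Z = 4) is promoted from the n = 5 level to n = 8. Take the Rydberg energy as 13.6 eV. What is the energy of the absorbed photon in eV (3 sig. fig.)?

5.30 eV

The Bohr energies scale as Z², so for Z = 4: E_n = −217.6/n² eV.
E_8 = −217.6/64 = −3.400 eV and E_5 = −217.6/25 = −8.704 eV.
The photon energy is |E_8 − E_5| = 5.30 eV.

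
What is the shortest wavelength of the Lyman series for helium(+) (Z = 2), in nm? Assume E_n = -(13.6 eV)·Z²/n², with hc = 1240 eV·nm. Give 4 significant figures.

22.79 nm

The Lyman series has lower level n_f = 1; the series limit corresponds to n_i → ∞.
ΔE_max = 13.6 × 4 / 1² = 54.40 eV.
λ_min = 1240 / 54.40 = 22.79 nm.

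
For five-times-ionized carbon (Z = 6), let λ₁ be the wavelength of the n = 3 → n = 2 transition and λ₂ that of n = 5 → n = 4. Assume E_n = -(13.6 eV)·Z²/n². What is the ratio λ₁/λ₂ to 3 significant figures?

λ ∝ 1/ΔE ∝ 1/(1/n_f² − 1/n_i²), and the Z² and hc factors cancel in the ratio.
λ₁/λ₂ = (1/4² − 1/5²)/(1/2² − 1/3²) = 0.02250/0.1389 = 0.162.

0.162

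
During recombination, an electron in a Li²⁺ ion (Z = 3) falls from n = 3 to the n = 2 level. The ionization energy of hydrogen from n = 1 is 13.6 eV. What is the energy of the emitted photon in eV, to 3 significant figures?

17.0 eV

The Bohr energies scale as Z², so for Z = 3: E_n = −122.4/n² eV.
E_3 = −122.4/9 = −13.60 eV and E_2 = −122.4/4 = −30.60 eV.
The photon energy is |E_3 − E_2| = 17.0 eV.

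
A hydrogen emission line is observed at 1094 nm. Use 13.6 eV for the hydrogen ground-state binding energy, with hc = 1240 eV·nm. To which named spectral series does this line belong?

ΔE = 1240/1094 = 1.133 eV.
This matches 13.6 × (1/3² − 1/6²), so n_f = 3: the Paschen series.

Paschen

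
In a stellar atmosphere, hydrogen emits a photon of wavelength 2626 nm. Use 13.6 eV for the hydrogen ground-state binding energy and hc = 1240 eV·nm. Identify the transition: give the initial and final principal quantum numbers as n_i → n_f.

n_i = 6, n_f = 4

The photon energy is ΔE = hc/λ = 1240 / 2626 = 0.4722 eV.
With Z = 1, ΔE = 13.60 × (1/n_f² − 1/n_i²), so 1/n_f² − 1/n_i² = 0.03472.
Trying n_f = 4 gives 1/n_i² = 0.02778, i.e. n_i ≈ 6; this pair matches.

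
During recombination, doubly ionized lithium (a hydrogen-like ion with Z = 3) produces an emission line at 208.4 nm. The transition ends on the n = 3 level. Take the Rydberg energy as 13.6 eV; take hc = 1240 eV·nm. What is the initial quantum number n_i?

n_i = 4

The photon energy is ΔE = hc/λ = 1240 / 208.4 = 5.950 eV.
With Z = 3, ΔE = 122.4 × (1/n_f² − 1/n_i²), so 1/n_f² − 1/n_i² = 0.04861.
With n_f = 3: 1/n_i² = 1/9 − 0.04861 = 0.06250, so n_i ≈ 4.00.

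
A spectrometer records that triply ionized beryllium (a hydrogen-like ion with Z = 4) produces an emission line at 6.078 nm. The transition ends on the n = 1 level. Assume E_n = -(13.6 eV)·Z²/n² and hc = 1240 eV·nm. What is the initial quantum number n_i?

n_i = 4

The photon energy is ΔE = hc/λ = 1240 / 6.078 = 204.0 eV.
With Z = 4, ΔE = 217.6 × (1/n_f² − 1/n_i²), so 1/n_f² − 1/n_i² = 0.9376.
With n_f = 1: 1/n_i² = 1/1 − 0.9376 = 0.06243, so n_i ≈ 4.00.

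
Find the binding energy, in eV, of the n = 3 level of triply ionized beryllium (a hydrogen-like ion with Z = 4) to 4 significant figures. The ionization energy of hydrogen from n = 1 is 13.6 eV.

E_n = −13.6 Z²/n² = −217.6/n² eV for Z = 4.
E_3 = −217.6/9 = −24.18 eV, so ionization (to E = 0) requires 24.18 eV.

24.18 eV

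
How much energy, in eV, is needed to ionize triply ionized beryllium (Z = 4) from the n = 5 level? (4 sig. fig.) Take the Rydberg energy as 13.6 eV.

E_n = −13.6 Z²/n² = −217.6/n² eV for Z = 4.
E_5 = −217.6/25 = −8.704 eV, so ionization (to E = 0) requires 8.704 eV.

8.704 eV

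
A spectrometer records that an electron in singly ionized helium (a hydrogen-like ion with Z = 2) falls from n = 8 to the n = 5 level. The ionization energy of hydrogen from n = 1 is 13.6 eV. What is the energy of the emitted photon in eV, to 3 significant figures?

The Bohr energies scale as Z², so for Z = 2: E_n = −54.40/n² eV.
E_8 = −54.40/64 = −0.8500 eV and E_5 = −54.40/25 = −2.176 eV.
The photon energy is |E_8 − E_5| = 1.33 eV.

1.33 eV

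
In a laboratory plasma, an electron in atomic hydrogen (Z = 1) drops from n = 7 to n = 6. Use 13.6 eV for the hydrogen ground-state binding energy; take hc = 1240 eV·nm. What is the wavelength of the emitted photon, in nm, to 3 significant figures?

ΔE = 13.60 × (1/6² − 1/7²) = 13.60 × 0.007370 = 0.1002 eV.
λ = hc/ΔE = 1240 / 0.1002 = 12400 nm.

12400 nm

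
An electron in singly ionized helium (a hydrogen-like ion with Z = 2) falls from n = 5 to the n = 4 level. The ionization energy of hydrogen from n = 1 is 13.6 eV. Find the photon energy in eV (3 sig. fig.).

1.22 eV

The Bohr energies scale as Z², so for Z = 2: E_n = −54.40/n² eV.
E_5 = −54.40/25 = −2.176 eV and E_4 = −54.40/16 = −3.400 eV.
The photon energy is |E_5 − E_4| = 1.22 eV.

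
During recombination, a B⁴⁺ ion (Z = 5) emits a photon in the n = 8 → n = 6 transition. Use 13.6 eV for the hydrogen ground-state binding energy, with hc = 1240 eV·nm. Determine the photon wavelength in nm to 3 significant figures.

For Z = 5 the level energies scale as Z², so the effective Rydberg energy is 13.6 × 25 = 340.0 eV.
ΔE = 340.0 × (1/6² − 1/8²) = 340.0 × 0.01215 = 4.132 eV.
λ = hc/ΔE = 1240 / 4.132 = 300 nm.

300 nm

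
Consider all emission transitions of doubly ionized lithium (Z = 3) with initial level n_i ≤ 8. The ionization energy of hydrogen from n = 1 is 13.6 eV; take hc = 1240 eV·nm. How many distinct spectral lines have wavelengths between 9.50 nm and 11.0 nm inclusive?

5

Enumerate all n_i → n_f pairs with 1 ≤ n_f < n_i ≤ 8 and compute λ = 1240 / [13.6·9·(1/n_f² − 1/n_i²)].
Lines falling in [9.50, 11.0] nm: 8→1 (10.29 nm), 7→1 (10.34 nm), 6→1 (10.42 nm), 5→1 (10.55 nm), 4→1 (10.81 nm).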